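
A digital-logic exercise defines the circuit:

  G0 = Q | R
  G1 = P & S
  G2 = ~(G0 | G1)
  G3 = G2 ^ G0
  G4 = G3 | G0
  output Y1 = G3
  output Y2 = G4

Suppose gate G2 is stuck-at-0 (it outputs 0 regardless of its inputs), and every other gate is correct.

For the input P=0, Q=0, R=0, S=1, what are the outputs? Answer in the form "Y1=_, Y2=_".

Y1=0, Y2=0

Propagate with G2 forced: G0=0, G1=0, G2=0 [stuck-at-0], G3=0, G4=0.
So the outputs are Y1=0, Y2=0. (Without the fault they would be Y1=1, Y2=1.)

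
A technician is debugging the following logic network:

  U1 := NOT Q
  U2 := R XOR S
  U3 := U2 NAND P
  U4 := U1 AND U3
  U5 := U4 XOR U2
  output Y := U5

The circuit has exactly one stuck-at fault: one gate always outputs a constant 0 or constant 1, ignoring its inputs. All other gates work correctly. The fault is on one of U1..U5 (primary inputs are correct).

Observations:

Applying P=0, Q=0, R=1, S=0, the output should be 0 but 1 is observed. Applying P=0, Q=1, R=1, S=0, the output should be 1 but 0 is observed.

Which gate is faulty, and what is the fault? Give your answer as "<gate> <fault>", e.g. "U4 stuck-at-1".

U2 stuck-at-0

Fault-free values for test 1 (P=0, Q=0, R=1, S=0): U1=1, U2=1, U3=1, U4=1, U5=0, giving Y=0. Observed 1.
Test 1: faults giving observed 1 are {U1 stuck-at-0, U2 stuck-at-0, U3 stuck-at-0, U4 stuck-at-0, U5 stuck-at-1}.
Test 2 (P=0, Q=1, R=1, S=0): fault-free U1=0, U2=1, U3=1, U4=0, U5=1 → 1; observed 0. Eliminates U1 stuck-at-0, U3 stuck-at-0, U4 stuck-at-0, U5 stuck-at-1.
Only U2 stuck-at-0 is consistent with every test.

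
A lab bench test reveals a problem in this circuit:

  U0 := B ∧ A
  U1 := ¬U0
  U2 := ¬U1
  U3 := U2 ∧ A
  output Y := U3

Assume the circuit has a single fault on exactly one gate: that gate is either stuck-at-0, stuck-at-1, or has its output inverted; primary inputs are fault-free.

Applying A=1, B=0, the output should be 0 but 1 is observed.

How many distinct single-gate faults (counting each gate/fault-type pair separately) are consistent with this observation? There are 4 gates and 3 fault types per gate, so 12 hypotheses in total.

Fault-free: U0=0, U1=1, U2=0, U3=0 → 0. Observed 1.
  U0 stuck-at-0: output 0 ✗
  U0 stuck-at-1: output 1 ✓
  U0 inverted output: output 1 ✓
  U1 stuck-at-0: output 1 ✓
  U1 stuck-at-1: output 0 ✗
  U1 inverted output: output 1 ✓
  U2 stuck-at-0: output 0 ✗
  U2 stuck-at-1: output 1 ✓
  U2 inverted output: output 1 ✓
  U3 stuck-at-0: output 0 ✗
  U3 stuck-at-1: output 1 ✓
  U3 inverted output: output 1 ✓
Consistent faults: {U0 stuck-at-1, U0 inverted output, U1 stuck-at-0, U1 inverted output, U2 stuck-at-1, U2 inverted output, U3 stuck-at-1, U3 inverted output} — 8 in all.

8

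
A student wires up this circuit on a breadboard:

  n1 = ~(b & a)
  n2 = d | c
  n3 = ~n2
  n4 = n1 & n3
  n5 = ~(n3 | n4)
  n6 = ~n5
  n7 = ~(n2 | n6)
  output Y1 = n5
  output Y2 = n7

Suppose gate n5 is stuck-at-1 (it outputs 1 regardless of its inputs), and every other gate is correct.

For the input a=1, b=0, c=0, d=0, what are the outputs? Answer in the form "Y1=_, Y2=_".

Propagate with n5 forced: n1=1, n2=0, n3=1, n4=1, n5=1 [stuck-at-1], n6=0, n7=1.
So the outputs are Y1=1, Y2=1. (Without the fault they would be Y1=0, Y2=0.)

Y1=1, Y2=1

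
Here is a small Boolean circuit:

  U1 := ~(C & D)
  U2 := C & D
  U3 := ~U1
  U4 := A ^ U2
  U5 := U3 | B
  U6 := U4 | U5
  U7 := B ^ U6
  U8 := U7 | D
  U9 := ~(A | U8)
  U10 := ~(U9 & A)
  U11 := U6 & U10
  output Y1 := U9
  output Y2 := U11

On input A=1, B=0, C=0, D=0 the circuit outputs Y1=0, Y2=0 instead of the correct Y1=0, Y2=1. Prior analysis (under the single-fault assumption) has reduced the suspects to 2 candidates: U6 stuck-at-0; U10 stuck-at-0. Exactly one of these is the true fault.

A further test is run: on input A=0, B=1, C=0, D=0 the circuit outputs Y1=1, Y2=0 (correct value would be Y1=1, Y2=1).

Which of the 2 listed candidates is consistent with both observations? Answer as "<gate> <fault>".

U10 stuck-at-0

Evaluate each candidate on input A=0, B=1, C=0, D=0:
  U6 stuck-at-0: U1=1, U2=0, U3=0, U4=0, U5=1, U6=0 [stuck-at-0], U7=1, U8=1, U9=0, U10=1, U11=0 → Y1=0, Y2=0 — eliminated
  U10 stuck-at-0: U1=1, U2=0, U3=0, U4=0, U5=1, U6=1, U7=0, U8=0, U9=1, U10=0 [stuck-at-0], U11=0 → Y1=1, Y2=0 — matches
Only U10 stuck-at-0 reproduces the observed Y1=1, Y2=0.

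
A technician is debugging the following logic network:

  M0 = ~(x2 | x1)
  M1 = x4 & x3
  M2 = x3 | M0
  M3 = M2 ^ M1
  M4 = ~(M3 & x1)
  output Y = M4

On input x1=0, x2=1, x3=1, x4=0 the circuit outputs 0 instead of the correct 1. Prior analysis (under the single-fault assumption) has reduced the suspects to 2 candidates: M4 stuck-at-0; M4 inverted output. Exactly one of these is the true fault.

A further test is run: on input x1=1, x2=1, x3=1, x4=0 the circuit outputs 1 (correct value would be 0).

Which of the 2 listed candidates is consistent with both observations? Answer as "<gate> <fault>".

M4 inverted output

Evaluate each candidate on input x1=1, x2=1, x3=1, x4=0:
  M4 stuck-at-0: M0=0, M1=0, M2=1, M3=1, M4=0 [stuck-at-0] → 0 — eliminated
  M4 inverted output: M0=0, M1=0, M2=1, M3=1, M4=1 [inverted output] → 1 — matches
Only M4 inverted output reproduces the observed 1.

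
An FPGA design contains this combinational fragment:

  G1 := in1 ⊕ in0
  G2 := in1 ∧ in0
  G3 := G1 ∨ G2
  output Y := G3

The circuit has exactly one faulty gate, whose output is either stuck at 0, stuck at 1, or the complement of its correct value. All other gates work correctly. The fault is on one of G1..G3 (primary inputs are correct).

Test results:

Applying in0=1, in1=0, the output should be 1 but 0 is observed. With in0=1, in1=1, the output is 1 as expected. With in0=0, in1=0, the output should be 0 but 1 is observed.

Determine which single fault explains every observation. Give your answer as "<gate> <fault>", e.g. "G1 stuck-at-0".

G1 inverted output

Fault-free values for test 1 (in0=1, in1=0): G1=1, G2=0, G3=1, giving Y=1. Observed 0.
Test 1: faults giving observed 0 are {G1 stuck-at-0, G1 inverted output, G3 stuck-at-0, G3 inverted output}.
Test 2 (in0=1, in1=1): fault-free G1=0, G2=1, G3=1 → 1; observed 1. Eliminates G3 stuck-at-0, G3 inverted output.
Test 3 (in0=0, in1=0): fault-free G1=0, G2=0, G3=0 → 0; observed 1. Eliminates G1 stuck-at-0.
Only G1 inverted output is consistent with every test.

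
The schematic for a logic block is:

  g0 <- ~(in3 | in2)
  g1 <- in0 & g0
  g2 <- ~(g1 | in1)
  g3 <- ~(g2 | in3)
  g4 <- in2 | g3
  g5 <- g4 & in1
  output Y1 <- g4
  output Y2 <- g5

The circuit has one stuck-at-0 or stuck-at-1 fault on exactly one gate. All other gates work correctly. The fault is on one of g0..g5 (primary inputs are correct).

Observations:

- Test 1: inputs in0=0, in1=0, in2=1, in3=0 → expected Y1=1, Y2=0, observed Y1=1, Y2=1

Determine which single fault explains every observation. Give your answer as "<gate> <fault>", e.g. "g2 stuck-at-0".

g5 stuck-at-1

Fault-free values for test 1 (in0=0, in1=0, in2=1, in3=0): g0=0, g1=0, g2=1, g3=0, g4=1, g5=0, giving Y1=1, Y2=0. Observed Y1=1, Y2=1.
Test 1: faults giving observed Y1=1, Y2=1 are {g5 stuck-at-1}.
Only g5 stuck-at-1 is consistent with every test.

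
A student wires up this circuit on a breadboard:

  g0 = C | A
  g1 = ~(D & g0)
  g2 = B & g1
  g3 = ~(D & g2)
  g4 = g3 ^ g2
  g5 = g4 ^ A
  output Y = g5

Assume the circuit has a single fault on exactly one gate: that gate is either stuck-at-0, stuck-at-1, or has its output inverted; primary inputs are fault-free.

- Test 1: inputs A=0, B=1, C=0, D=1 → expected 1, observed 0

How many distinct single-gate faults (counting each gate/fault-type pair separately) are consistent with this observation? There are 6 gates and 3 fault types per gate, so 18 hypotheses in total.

6

Fault-free: g0=0, g1=1, g2=1, g3=0, g4=1, g5=1 → 1. Observed 0.
  g0: none of the 3 fault types match ✗
  g1: none of the 3 fault types match ✗
  g2: none of the 3 fault types match ✗
  g3: stuck-at-1, inverted output ✓; others ✗
  g4: stuck-at-0, inverted output ✓; others ✗
  g5: stuck-at-0, inverted output ✓; others ✗
Consistent faults: {g3 stuck-at-1, g3 inverted output, g4 stuck-at-0, g4 inverted output, g5 stuck-at-0, g5 inverted output} — 6 in all.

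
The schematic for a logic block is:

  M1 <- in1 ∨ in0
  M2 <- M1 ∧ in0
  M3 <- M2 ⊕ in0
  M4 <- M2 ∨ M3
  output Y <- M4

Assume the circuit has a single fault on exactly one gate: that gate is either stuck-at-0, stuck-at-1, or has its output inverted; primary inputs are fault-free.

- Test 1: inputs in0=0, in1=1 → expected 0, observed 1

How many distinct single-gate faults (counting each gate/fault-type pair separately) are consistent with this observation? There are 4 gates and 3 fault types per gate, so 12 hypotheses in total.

6

Fault-free: M1=1, M2=0, M3=0, M4=0 → 0. Observed 1.
  M1 stuck-at-0: output 0 ✗
  M1 stuck-at-1: output 0 ✗
  M1 inverted output: output 0 ✗
  M2 stuck-at-0: output 0 ✗
  M2 stuck-at-1: output 1 ✓
  M2 inverted output: output 1 ✓
  M3 stuck-at-0: output 0 ✗
  M3 stuck-at-1: output 1 ✓
  M3 inverted output: output 1 ✓
  M4 stuck-at-0: output 0 ✗
  M4 stuck-at-1: output 1 ✓
  M4 inverted output: output 1 ✓
Consistent faults: {M2 stuck-at-1, M2 inverted output, M3 stuck-at-1, M3 inverted output, M4 stuck-at-1, M4 inverted output} — 6 in all.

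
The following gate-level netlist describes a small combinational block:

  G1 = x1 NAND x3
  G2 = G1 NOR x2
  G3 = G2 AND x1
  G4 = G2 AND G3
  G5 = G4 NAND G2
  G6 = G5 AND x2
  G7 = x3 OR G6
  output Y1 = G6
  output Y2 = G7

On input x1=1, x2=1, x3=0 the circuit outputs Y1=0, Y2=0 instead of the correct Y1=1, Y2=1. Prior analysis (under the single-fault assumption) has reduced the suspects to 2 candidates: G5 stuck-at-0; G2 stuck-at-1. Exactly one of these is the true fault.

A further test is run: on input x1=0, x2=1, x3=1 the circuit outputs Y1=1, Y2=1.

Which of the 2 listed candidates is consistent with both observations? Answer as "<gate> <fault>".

Evaluate each candidate on input x1=0, x2=1, x3=1:
  G5 stuck-at-0: G1=1, G2=0, G3=0, G4=0, G5=0 [stuck-at-0], G6=0, G7=1 → Y1=0, Y2=1 — eliminated
  G2 stuck-at-1: G1=1, G2=1 [stuck-at-1], G3=0, G4=0, G5=1, G6=1, G7=1 → Y1=1, Y2=1 — matches
Only G2 stuck-at-1 reproduces the observed Y1=1, Y2=1.

G2 stuck-at-1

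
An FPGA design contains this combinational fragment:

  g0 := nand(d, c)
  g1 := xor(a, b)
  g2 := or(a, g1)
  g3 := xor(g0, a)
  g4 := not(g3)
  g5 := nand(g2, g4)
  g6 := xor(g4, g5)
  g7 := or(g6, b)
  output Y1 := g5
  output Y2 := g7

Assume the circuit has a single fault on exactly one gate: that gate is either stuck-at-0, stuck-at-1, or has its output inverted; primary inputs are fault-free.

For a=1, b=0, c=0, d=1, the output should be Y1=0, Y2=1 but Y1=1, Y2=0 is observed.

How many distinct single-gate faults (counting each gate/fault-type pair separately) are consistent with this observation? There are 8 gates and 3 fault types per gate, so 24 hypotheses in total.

Fault-free: g0=1, g1=1, g2=1, g3=0, g4=1, g5=0, g6=1, g7=1 → Y1=0, Y2=1. Observed Y1=1, Y2=0.
  g0: none of the 3 fault types match ✗
  g1: none of the 3 fault types match ✗
  g2: stuck-at-0, inverted output ✓; others ✗
  g3: none of the 3 fault types match ✗
  g4: none of the 3 fault types match ✗
  g5: stuck-at-1, inverted output ✓; others ✗
  g6: none of the 3 fault types match ✗
  g7: none of the 3 fault types match ✗
Consistent faults: {g2 stuck-at-0, g2 inverted output, g5 stuck-at-1, g5 inverted output} — 4 in all.

4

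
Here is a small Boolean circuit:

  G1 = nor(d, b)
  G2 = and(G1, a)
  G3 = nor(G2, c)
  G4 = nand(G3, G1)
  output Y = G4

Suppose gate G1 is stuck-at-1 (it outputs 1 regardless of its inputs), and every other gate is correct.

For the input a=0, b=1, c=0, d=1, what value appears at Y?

Propagate with G1 forced: G1=1 [stuck-at-1], G2=0, G3=1, G4=0.
So Y = 0. (Without the fault it would be 1.)

0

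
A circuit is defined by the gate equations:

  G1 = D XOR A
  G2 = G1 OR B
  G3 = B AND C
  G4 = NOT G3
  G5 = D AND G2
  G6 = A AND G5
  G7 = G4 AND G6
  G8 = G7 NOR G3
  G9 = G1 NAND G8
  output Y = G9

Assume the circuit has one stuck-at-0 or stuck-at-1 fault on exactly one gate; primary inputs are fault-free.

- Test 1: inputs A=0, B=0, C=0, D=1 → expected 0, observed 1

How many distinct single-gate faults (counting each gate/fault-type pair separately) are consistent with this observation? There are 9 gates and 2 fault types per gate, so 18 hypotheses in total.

Fault-free: G1=1, G2=1, G3=0, G4=1, G5=1, G6=0, G7=0, G8=1, G9=0 → 0. Observed 1.
  G1: stuck-at-0 ✓; others ✗
  G2: none of the 2 fault types match ✗
  G3: stuck-at-1 ✓; others ✗
  G4: none of the 2 fault types match ✗
  G5: none of the 2 fault types match ✗
  G6: stuck-at-1 ✓; others ✗
  G7: stuck-at-1 ✓; others ✗
  G8: stuck-at-0 ✓; others ✗
  G9: stuck-at-1 ✓; others ✗
Consistent faults: {G1 stuck-at-0, G3 stuck-at-1, G6 stuck-at-1, G7 stuck-at-1, G8 stuck-at-0, G9 stuck-at-1} — 6 in all.

6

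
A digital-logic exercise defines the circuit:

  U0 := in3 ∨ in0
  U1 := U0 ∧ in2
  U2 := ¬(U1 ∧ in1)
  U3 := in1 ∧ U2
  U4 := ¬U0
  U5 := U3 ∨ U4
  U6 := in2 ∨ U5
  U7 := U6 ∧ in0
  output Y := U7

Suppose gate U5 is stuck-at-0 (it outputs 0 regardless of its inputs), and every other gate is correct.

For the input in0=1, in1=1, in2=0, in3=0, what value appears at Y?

0

Propagate with U5 forced: U0=1, U1=0, U2=1, U3=1, U4=0, U5=0 [stuck-at-0], U6=0, U7=0.
So Y = 0. (Without the fault it would be 1.)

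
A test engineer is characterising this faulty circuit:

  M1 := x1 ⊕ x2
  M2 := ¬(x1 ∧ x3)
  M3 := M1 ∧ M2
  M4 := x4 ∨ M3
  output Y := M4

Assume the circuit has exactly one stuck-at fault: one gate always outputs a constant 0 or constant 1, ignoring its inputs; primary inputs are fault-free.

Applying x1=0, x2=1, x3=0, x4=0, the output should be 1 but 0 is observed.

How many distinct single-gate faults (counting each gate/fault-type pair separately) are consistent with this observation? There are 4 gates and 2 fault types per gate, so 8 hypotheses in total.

Fault-free: M1=1, M2=1, M3=1, M4=1 → 1. Observed 0.
  M1 stuck-at-0: output 0 ✓
  M1 stuck-at-1: output 1 ✗
  M2 stuck-at-0: output 0 ✓
  M2 stuck-at-1: output 1 ✗
  M3 stuck-at-0: output 0 ✓
  M3 stuck-at-1: output 1 ✗
  M4 stuck-at-0: output 0 ✓
  M4 stuck-at-1: output 1 ✗
Consistent faults: {M1 stuck-at-0, M2 stuck-at-0, M3 stuck-at-0, M4 stuck-at-0} — 4 in all.

4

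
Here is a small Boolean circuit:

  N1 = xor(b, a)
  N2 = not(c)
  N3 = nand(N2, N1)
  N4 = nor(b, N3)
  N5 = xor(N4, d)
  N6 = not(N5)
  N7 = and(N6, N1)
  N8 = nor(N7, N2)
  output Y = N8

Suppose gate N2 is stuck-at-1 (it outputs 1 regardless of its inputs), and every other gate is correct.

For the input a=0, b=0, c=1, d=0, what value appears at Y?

0

Propagate with N2 forced: N1=0, N2=1 [stuck-at-1], N3=1, N4=0, N5=0, N6=1, N7=0, N8=0.
So Y = 0. (Without the fault it would be 1.)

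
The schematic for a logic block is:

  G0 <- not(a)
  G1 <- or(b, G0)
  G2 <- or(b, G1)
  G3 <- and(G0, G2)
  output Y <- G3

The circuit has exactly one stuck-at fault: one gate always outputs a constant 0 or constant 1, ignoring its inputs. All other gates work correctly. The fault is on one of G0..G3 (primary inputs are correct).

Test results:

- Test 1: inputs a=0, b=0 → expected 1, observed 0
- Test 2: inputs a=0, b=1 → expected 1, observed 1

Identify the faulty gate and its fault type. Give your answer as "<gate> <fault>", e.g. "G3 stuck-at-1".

G1 stuck-at-0

Fault-free values for test 1 (a=0, b=0): G0=1, G1=1, G2=1, G3=1, giving Y=1. Observed 0.
Test 1: faults giving observed 0 are {G0 stuck-at-0, G1 stuck-at-0, G2 stuck-at-0, G3 stuck-at-0}.
Test 2 (a=0, b=1): fault-free G0=1, G1=1, G2=1, G3=1 → 1; observed 1. Eliminates G0 stuck-at-0, G2 stuck-at-0, G3 stuck-at-0.
Only G1 stuck-at-0 is consistent with every test.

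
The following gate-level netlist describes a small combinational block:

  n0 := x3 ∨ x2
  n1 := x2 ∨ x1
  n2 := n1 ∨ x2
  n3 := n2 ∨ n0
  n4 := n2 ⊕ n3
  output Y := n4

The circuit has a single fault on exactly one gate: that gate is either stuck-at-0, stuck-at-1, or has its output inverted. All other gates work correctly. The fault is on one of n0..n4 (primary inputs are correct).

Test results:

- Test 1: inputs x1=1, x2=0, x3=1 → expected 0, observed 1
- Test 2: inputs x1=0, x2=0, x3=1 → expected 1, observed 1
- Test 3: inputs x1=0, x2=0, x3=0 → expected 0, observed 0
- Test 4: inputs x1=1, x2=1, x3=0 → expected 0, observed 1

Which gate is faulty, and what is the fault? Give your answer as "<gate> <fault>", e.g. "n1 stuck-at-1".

Fault-free values for test 1 (x1=1, x2=0, x3=1): n0=1, n1=1, n2=1, n3=1, n4=0, giving Y=0. Observed 1.
Test 1: faults giving observed 1 are {n1 stuck-at-0, n1 inverted output, n2 stuck-at-0, n2 inverted output, n3 stuck-at-0, n3 inverted output, n4 stuck-at-1, n4 inverted output}.
Test 2 (x1=0, x2=0, x3=1): fault-free n0=1, n1=0, n2=0, n3=1, n4=1 → 1; observed 1. Eliminates n1 inverted output, n2 inverted output, n3 stuck-at-0, n3 inverted output, n4 inverted output.
Test 3 (x1=0, x2=0, x3=0): fault-free n0=0, n1=0, n2=0, n3=0, n4=0 → 0; observed 0. Eliminates n4 stuck-at-1.
Test 4 (x1=1, x2=1, x3=0): fault-free n0=1, n1=1, n2=1, n3=1, n4=0 → 0; observed 1. Eliminates n1 stuck-at-0.
Only n2 stuck-at-0 is consistent with every test.

n2 stuck-at-0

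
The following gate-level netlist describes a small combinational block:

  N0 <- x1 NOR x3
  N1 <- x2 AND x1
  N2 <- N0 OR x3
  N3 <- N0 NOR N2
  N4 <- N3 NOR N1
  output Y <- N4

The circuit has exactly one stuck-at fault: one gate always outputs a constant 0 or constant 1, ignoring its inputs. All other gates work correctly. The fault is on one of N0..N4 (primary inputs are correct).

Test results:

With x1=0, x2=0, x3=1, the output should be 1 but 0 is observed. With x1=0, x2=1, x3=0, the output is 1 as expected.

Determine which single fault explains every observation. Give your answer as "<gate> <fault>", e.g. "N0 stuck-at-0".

N2 stuck-at-0

Fault-free values for test 1 (x1=0, x2=0, x3=1): N0=0, N1=0, N2=1, N3=0, N4=1, giving Y=1. Observed 0.
Test 1: faults giving observed 0 are {N1 stuck-at-1, N2 stuck-at-0, N3 stuck-at-1, N4 stuck-at-0}.
Test 2 (x1=0, x2=1, x3=0): fault-free N0=1, N1=0, N2=1, N3=0, N4=1 → 1; observed 1. Eliminates N1 stuck-at-1, N3 stuck-at-1, N4 stuck-at-0.
Only N2 stuck-at-0 is consistent with every test.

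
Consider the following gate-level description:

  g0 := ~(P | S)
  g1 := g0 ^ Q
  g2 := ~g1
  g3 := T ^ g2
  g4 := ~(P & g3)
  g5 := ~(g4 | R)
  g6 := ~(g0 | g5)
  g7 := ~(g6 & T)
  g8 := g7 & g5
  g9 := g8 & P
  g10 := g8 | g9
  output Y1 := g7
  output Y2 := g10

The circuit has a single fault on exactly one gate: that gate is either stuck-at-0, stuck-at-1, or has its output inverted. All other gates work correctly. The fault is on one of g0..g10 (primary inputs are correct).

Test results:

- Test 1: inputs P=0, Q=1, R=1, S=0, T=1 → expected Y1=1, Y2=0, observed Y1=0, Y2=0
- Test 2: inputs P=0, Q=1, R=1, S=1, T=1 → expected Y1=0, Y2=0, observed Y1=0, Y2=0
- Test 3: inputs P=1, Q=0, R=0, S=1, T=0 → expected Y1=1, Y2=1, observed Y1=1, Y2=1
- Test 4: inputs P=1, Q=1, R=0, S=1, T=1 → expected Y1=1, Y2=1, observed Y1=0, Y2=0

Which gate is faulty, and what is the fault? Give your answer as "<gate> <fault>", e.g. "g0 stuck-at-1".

g6 stuck-at-1

Fault-free values for test 1 (P=0, Q=1, R=1, S=0, T=1): g0=1, g1=0, g2=1, g3=0, g4=1, g5=0, g6=0, g7=1, g8=0, g9=0, g10=0, giving Y1=1, Y2=0. Observed Y1=0, Y2=0.
Test 1: faults giving observed Y1=0, Y2=0 are {g0 stuck-at-0, g0 inverted output, g6 stuck-at-1, g6 inverted output, g7 stuck-at-0, g7 inverted output}.
Test 2 (P=0, Q=1, R=1, S=1, T=1): fault-free g0=0, g1=1, g2=0, g3=1, g4=1, g5=0, g6=1, g7=0, g8=0, g9=0, g10=0 → Y1=0, Y2=0; observed Y1=0, Y2=0. Eliminates g0 inverted output, g6 inverted output, g7 inverted output.
Test 3 (P=1, Q=0, R=0, S=1, T=0): fault-free g0=0, g1=0, g2=1, g3=1, g4=0, g5=1, g6=0, g7=1, g8=1, g9=1, g10=1 → Y1=1, Y2=1; observed Y1=1, Y2=1. Eliminates g7 stuck-at-0.
Test 4 (P=1, Q=1, R=0, S=1, T=1): fault-free g0=0, g1=1, g2=0, g3=1, g4=0, g5=1, g6=0, g7=1, g8=1, g9=1, g10=1 → Y1=1, Y2=1; observed Y1=0, Y2=0. Eliminates g0 stuck-at-0.
Only g6 stuck-at-1 is consistent with every test.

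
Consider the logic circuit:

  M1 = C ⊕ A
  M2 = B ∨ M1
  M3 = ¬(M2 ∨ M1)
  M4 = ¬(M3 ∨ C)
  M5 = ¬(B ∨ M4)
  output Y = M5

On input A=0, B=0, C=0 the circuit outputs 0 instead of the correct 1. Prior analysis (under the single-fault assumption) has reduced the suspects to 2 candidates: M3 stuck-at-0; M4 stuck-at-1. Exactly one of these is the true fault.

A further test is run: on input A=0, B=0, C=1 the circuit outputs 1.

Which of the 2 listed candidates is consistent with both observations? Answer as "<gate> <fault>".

Evaluate each candidate on input A=0, B=0, C=1:
  M3 stuck-at-0: M1=1, M2=1, M3=0 [stuck-at-0], M4=0, M5=1 → 1 — matches
  M4 stuck-at-1: M1=1, M2=1, M3=0, M4=1 [stuck-at-1], M5=0 → 0 — eliminated
Only M3 stuck-at-0 reproduces the observed 1.

M3 stuck-at-0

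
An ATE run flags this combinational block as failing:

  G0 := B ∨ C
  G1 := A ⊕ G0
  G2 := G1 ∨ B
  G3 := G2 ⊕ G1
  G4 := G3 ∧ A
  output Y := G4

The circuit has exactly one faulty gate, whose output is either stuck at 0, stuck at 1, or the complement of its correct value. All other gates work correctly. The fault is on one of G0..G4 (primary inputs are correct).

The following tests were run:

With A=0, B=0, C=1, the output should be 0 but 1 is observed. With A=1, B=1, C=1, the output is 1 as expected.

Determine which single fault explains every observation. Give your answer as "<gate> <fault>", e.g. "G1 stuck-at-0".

Fault-free values for test 1 (A=0, B=0, C=1): G0=1, G1=1, G2=1, G3=0, G4=0, giving Y=0. Observed 1.
Test 1: faults giving observed 1 are {G4 stuck-at-1, G4 inverted output}.
Test 2 (A=1, B=1, C=1): fault-free G0=1, G1=0, G2=1, G3=1, G4=1 → 1; observed 1. Eliminates G4 inverted output.
Only G4 stuck-at-1 is consistent with every test.

G4 stuck-at-1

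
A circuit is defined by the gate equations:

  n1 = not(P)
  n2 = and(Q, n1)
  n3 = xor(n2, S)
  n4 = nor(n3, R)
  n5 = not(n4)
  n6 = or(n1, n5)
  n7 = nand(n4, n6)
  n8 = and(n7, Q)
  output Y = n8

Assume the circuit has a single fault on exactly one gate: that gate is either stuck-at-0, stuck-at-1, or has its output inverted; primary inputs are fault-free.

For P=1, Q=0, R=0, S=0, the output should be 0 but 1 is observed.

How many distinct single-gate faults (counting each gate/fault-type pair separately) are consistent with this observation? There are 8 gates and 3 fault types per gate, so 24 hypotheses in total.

2

Fault-free: n1=0, n2=0, n3=0, n4=1, n5=0, n6=0, n7=1, n8=0 → 0. Observed 1.
  n1: none of the 3 fault types match ✗
  n2: none of the 3 fault types match ✗
  n3: none of the 3 fault types match ✗
  n4: none of the 3 fault types match ✗
  n5: none of the 3 fault types match ✗
  n6: none of the 3 fault types match ✗
  n7: none of the 3 fault types match ✗
  n8: stuck-at-1, inverted output ✓; others ✗
Consistent faults: {n8 stuck-at-1, n8 inverted output} — 2 in all.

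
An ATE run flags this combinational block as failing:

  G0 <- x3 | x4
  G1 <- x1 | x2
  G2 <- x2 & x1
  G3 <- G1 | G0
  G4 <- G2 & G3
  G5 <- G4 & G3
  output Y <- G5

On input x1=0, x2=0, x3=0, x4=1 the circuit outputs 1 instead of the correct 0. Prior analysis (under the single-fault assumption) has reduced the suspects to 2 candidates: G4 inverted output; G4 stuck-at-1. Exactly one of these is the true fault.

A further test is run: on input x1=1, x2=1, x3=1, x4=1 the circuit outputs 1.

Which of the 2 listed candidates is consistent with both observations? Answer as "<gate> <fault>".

G4 stuck-at-1

Evaluate each candidate on input x1=1, x2=1, x3=1, x4=1:
  G4 inverted output: G0=1, G1=1, G2=1, G3=1, G4=0 [inverted output], G5=0 → 0 — eliminated
  G4 stuck-at-1: G0=1, G1=1, G2=1, G3=1, G4=1 [stuck-at-1], G5=1 → 1 — matches
Only G4 stuck-at-1 reproduces the observed 1.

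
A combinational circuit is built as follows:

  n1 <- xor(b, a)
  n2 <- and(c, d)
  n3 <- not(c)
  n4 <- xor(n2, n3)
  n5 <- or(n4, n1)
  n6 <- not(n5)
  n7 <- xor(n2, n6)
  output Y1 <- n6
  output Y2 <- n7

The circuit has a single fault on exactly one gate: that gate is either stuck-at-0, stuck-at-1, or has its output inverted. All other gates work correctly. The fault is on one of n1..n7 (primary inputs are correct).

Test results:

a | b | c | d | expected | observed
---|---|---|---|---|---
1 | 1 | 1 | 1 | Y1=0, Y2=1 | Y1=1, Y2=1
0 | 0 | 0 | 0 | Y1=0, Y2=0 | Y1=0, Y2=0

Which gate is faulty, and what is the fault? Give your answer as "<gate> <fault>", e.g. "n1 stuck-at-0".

n2 stuck-at-0

Fault-free values for test 1 (a=1, b=1, c=1, d=1): n1=0, n2=1, n3=0, n4=1, n5=1, n6=0, n7=1, giving Y1=0, Y2=1. Observed Y1=1, Y2=1.
Test 1: faults giving observed Y1=1, Y2=1 are {n2 stuck-at-0, n2 inverted output}.
Test 2 (a=0, b=0, c=0, d=0): fault-free n1=0, n2=0, n3=1, n4=1, n5=1, n6=0, n7=0 → Y1=0, Y2=0; observed Y1=0, Y2=0. Eliminates n2 inverted output.
Only n2 stuck-at-0 is consistent with every test.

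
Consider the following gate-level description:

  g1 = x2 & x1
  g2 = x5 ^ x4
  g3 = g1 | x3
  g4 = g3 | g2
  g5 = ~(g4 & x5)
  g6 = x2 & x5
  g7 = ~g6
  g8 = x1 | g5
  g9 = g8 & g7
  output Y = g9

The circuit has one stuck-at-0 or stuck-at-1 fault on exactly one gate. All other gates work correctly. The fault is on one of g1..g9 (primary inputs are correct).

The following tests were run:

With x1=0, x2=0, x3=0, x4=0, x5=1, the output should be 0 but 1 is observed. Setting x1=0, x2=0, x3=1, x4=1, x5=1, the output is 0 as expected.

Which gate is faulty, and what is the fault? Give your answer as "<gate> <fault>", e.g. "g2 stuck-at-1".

g2 stuck-at-0

Fault-free values for test 1 (x1=0, x2=0, x3=0, x4=0, x5=1): g1=0, g2=1, g3=0, g4=1, g5=0, g6=0, g7=1, g8=0, g9=0, giving Y=0. Observed 1.
Test 1: faults giving observed 1 are {g2 stuck-at-0, g4 stuck-at-0, g5 stuck-at-1, g8 stuck-at-1, g9 stuck-at-1}.
Test 2 (x1=0, x2=0, x3=1, x4=1, x5=1): fault-free g1=0, g2=0, g3=1, g4=1, g5=0, g6=0, g7=1, g8=0, g9=0 → 0; observed 0. Eliminates g4 stuck-at-0, g5 stuck-at-1, g8 stuck-at-1, g9 stuck-at-1.
Only g2 stuck-at-0 is consistent with every test.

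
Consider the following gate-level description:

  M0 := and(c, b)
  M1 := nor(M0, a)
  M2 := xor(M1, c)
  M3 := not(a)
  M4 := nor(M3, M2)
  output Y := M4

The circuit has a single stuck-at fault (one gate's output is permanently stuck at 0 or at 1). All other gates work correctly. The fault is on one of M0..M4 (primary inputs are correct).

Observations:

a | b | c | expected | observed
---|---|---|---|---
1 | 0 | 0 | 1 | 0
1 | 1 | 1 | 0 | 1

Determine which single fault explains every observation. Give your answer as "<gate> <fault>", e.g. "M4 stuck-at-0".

Fault-free values for test 1 (a=1, b=0, c=0): M0=0, M1=0, M2=0, M3=0, M4=1, giving Y=1. Observed 0.
Test 1: faults giving observed 0 are {M1 stuck-at-1, M2 stuck-at-1, M3 stuck-at-1, M4 stuck-at-0}.
Test 2 (a=1, b=1, c=1): fault-free M0=1, M1=0, M2=1, M3=0, M4=0 → 0; observed 1. Eliminates M2 stuck-at-1, M3 stuck-at-1, M4 stuck-at-0.
Only M1 stuck-at-1 is consistent with every test.

M1 stuck-at-1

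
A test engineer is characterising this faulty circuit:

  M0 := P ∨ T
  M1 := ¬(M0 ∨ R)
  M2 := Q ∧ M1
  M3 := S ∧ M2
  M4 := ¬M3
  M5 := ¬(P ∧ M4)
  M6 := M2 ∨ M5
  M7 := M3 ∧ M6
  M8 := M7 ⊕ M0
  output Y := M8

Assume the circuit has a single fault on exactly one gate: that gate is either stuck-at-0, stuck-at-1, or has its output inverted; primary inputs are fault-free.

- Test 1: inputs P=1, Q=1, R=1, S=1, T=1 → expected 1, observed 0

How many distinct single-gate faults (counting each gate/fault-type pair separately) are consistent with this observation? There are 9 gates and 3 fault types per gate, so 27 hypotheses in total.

12

Fault-free: M0=1, M1=0, M2=0, M3=0, M4=1, M5=0, M6=0, M7=0, M8=1 → 1. Observed 0.
  M0: stuck-at-0, inverted output ✓; others ✗
  M1: stuck-at-1, inverted output ✓; others ✗
  M2: stuck-at-1, inverted output ✓; others ✗
  M3: stuck-at-1, inverted output ✓; others ✗
  M4: none of the 3 fault types match ✗
  M5: none of the 3 fault types match ✗
  M6: none of the 3 fault types match ✗
  M7: stuck-at-1, inverted output ✓; others ✗
  M8: stuck-at-0, inverted output ✓; others ✗
Consistent faults: {M0 stuck-at-0, M0 inverted output, M1 stuck-at-1, M1 inverted output, M2 stuck-at-1, M2 inverted output, M3 stuck-at-1, M3 inverted output, M7 stuck-at-1, M7 inverted output, M8 stuck-at-0, M8 inverted output} — 12 in all.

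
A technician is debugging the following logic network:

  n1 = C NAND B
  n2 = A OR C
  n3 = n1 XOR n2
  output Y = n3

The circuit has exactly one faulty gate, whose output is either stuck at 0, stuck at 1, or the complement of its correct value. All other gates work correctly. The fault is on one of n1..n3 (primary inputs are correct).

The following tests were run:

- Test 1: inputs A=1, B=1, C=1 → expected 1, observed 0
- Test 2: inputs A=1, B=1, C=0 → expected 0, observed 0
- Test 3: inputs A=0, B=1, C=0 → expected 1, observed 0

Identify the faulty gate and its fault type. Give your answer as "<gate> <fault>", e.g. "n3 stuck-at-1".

n3 stuck-at-0

Fault-free values for test 1 (A=1, B=1, C=1): n1=0, n2=1, n3=1, giving Y=1. Observed 0.
Test 1: faults giving observed 0 are {n1 stuck-at-1, n1 inverted output, n2 stuck-at-0, n2 inverted output, n3 stuck-at-0, n3 inverted output}.
Test 2 (A=1, B=1, C=0): fault-free n1=1, n2=1, n3=0 → 0; observed 0. Eliminates n1 inverted output, n2 stuck-at-0, n2 inverted output, n3 inverted output.
Test 3 (A=0, B=1, C=0): fault-free n1=1, n2=0, n3=1 → 1; observed 0. Eliminates n1 stuck-at-1.
Only n3 stuck-at-0 is consistent with every test.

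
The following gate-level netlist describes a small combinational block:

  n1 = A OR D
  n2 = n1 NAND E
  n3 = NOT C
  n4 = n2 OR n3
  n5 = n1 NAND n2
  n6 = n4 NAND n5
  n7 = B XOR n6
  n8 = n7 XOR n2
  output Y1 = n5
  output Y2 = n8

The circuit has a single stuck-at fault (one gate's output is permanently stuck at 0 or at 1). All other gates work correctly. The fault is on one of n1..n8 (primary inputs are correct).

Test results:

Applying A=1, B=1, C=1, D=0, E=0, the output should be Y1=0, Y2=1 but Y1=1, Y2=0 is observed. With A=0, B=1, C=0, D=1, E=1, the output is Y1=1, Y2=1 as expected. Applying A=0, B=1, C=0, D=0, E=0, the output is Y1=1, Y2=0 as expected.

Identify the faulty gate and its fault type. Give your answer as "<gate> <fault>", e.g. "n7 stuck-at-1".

Fault-free values for test 1 (A=1, B=1, C=1, D=0, E=0): n1=1, n2=1, n3=0, n4=1, n5=0, n6=1, n7=0, n8=1, giving Y1=0, Y2=1. Observed Y1=1, Y2=0.
Test 1: faults giving observed Y1=1, Y2=0 are {n1 stuck-at-0, n2 stuck-at-0, n5 stuck-at-1}.
Test 2 (A=0, B=1, C=0, D=1, E=1): fault-free n1=1, n2=0, n3=1, n4=1, n5=1, n6=0, n7=1, n8=1 → Y1=1, Y2=1; observed Y1=1, Y2=1. Eliminates n1 stuck-at-0.
Test 3 (A=0, B=1, C=0, D=0, E=0): fault-free n1=0, n2=1, n3=1, n4=1, n5=1, n6=0, n7=1, n8=0 → Y1=1, Y2=0; observed Y1=1, Y2=0. Eliminates n2 stuck-at-0.
Only n5 stuck-at-1 is consistent with every test.

n5 stuck-at-1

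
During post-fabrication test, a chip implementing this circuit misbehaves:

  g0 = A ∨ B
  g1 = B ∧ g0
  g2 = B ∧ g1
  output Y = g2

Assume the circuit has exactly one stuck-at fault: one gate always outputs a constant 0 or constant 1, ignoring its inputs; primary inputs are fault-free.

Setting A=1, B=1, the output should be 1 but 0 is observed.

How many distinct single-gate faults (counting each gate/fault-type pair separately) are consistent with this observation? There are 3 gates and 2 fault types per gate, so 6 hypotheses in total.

3

Fault-free: g0=1, g1=1, g2=1 → 1. Observed 0.
  g0 stuck-at-0: output 0 ✓
  g0 stuck-at-1: output 1 ✗
  g1 stuck-at-0: output 0 ✓
  g1 stuck-at-1: output 1 ✗
  g2 stuck-at-0: output 0 ✓
  g2 stuck-at-1: output 1 ✗
Consistent faults: {g0 stuck-at-0, g1 stuck-at-0, g2 stuck-at-0} — 3 in all.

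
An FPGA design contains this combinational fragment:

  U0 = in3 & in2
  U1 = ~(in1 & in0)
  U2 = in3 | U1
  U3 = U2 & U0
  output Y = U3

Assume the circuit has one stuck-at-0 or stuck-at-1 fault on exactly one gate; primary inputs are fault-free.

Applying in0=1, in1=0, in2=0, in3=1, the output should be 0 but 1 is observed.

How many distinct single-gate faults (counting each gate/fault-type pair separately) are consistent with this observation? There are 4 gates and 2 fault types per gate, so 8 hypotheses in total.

Fault-free: U0=0, U1=1, U2=1, U3=0 → 0. Observed 1.
  U0 stuck-at-0: output 0 ✗
  U0 stuck-at-1: output 1 ✓
  U1 stuck-at-0: output 0 ✗
  U1 stuck-at-1: output 0 ✗
  U2 stuck-at-0: output 0 ✗
  U2 stuck-at-1: output 0 ✗
  U3 stuck-at-0: output 0 ✗
  U3 stuck-at-1: output 1 ✓
Consistent faults: {U0 stuck-at-1, U3 stuck-at-1} — 2 in all.

2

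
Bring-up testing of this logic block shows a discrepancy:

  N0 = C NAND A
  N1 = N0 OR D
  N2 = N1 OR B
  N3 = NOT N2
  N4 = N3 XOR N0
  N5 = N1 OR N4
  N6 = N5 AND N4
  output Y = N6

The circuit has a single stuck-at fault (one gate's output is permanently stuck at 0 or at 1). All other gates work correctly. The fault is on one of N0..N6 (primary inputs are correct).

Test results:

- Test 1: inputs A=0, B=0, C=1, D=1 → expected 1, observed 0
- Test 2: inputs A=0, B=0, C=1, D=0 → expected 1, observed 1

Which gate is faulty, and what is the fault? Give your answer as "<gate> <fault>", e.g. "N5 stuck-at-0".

N0 stuck-at-0

Fault-free values for test 1 (A=0, B=0, C=1, D=1): N0=1, N1=1, N2=1, N3=0, N4=1, N5=1, N6=1, giving Y=1. Observed 0.
Test 1: faults giving observed 0 are {N0 stuck-at-0, N1 stuck-at-0, N2 stuck-at-0, N3 stuck-at-1, N4 stuck-at-0, N5 stuck-at-0, N6 stuck-at-0}.
Test 2 (A=0, B=0, C=1, D=0): fault-free N0=1, N1=1, N2=1, N3=0, N4=1, N5=1, N6=1 → 1; observed 1. Eliminates N1 stuck-at-0, N2 stuck-at-0, N3 stuck-at-1, N4 stuck-at-0, N5 stuck-at-0, N6 stuck-at-0.
Only N0 stuck-at-0 is consistent with every test.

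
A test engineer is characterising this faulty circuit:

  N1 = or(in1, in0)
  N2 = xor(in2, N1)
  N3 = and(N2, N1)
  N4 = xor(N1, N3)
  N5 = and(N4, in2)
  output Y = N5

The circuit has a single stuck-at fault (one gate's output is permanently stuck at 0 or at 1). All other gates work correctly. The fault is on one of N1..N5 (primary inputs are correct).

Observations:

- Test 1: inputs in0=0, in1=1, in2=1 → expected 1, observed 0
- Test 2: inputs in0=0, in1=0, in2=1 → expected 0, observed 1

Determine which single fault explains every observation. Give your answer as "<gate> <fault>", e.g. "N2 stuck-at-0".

Fault-free values for test 1 (in0=0, in1=1, in2=1): N1=1, N2=0, N3=0, N4=1, N5=1, giving Y=1. Observed 0.
Test 1: faults giving observed 0 are {N1 stuck-at-0, N2 stuck-at-1, N3 stuck-at-1, N4 stuck-at-0, N5 stuck-at-0}.
Test 2 (in0=0, in1=0, in2=1): fault-free N1=0, N2=1, N3=0, N4=0, N5=0 → 0; observed 1. Eliminates N1 stuck-at-0, N2 stuck-at-1, N4 stuck-at-0, N5 stuck-at-0.
Only N3 stuck-at-1 is consistent with every test.

N3 stuck-at-1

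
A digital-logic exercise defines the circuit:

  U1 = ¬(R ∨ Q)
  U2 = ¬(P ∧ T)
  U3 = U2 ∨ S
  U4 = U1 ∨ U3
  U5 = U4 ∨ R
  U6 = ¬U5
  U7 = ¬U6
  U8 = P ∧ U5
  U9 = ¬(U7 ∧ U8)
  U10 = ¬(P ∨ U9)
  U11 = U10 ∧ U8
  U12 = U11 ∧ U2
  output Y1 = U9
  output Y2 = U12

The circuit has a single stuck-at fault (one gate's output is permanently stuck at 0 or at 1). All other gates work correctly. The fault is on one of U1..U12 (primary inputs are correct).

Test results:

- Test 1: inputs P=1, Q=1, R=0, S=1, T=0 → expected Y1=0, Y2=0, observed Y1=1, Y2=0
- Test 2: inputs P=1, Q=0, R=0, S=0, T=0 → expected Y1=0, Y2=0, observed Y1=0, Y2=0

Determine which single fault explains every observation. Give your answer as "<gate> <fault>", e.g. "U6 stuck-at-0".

U3 stuck-at-0

Fault-free values for test 1 (P=1, Q=1, R=0, S=1, T=0): U1=0, U2=1, U3=1, U4=1, U5=1, U6=0, U7=1, U8=1, U9=0, U10=0, U11=0, U12=0, giving Y1=0, Y2=0. Observed Y1=1, Y2=0.
Test 1: faults giving observed Y1=1, Y2=0 are {U3 stuck-at-0, U4 stuck-at-0, U5 stuck-at-0, U6 stuck-at-1, U7 stuck-at-0, U8 stuck-at-0, U9 stuck-at-1}.
Test 2 (P=1, Q=0, R=0, S=0, T=0): fault-free U1=1, U2=1, U3=1, U4=1, U5=1, U6=0, U7=1, U8=1, U9=0, U10=0, U11=0, U12=0 → Y1=0, Y2=0; observed Y1=0, Y2=0. Eliminates U4 stuck-at-0, U5 stuck-at-0, U6 stuck-at-1, U7 stuck-at-0, U8 stuck-at-0, U9 stuck-at-1.
Only U3 stuck-at-0 is consistent with every test.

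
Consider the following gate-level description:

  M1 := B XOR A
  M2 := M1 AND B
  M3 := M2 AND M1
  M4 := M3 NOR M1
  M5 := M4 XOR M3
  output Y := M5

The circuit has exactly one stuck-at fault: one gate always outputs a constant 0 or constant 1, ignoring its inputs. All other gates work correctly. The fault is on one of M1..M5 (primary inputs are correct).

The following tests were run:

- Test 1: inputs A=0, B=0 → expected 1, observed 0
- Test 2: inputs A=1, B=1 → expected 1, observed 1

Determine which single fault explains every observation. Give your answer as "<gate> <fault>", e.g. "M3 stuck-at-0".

Fault-free values for test 1 (A=0, B=0): M1=0, M2=0, M3=0, M4=1, M5=1, giving Y=1. Observed 0.
Test 1: faults giving observed 0 are {M1 stuck-at-1, M4 stuck-at-0, M5 stuck-at-0}.
Test 2 (A=1, B=1): fault-free M1=0, M2=0, M3=0, M4=1, M5=1 → 1; observed 1. Eliminates M4 stuck-at-0, M5 stuck-at-0.
Only M1 stuck-at-1 is consistent with every test.

M1 stuck-at-1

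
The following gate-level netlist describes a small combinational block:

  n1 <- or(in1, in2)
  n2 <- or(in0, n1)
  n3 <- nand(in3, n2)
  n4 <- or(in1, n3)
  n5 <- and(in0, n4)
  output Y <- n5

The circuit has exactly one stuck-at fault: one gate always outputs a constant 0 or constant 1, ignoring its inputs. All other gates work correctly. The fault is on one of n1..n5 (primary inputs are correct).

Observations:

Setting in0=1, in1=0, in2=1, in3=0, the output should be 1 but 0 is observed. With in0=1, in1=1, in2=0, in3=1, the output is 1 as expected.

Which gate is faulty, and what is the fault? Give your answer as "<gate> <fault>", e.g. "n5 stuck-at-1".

n3 stuck-at-0

Fault-free values for test 1 (in0=1, in1=0, in2=1, in3=0): n1=1, n2=1, n3=1, n4=1, n5=1, giving Y=1. Observed 0.
Test 1: faults giving observed 0 are {n3 stuck-at-0, n4 stuck-at-0, n5 stuck-at-0}.
Test 2 (in0=1, in1=1, in2=0, in3=1): fault-free n1=1, n2=1, n3=0, n4=1, n5=1 → 1; observed 1. Eliminates n4 stuck-at-0, n5 stuck-at-0.
Only n3 stuck-at-0 is consistent with every test.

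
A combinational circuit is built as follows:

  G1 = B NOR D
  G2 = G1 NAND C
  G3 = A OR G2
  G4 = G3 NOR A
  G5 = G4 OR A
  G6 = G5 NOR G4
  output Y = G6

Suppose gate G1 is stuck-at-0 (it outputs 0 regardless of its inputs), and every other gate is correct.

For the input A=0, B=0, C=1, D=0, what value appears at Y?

Propagate with G1 forced: G1=0 [stuck-at-0], G2=1, G3=1, G4=0, G5=0, G6=1.
So Y = 1. (Without the fault it would be 0.)

1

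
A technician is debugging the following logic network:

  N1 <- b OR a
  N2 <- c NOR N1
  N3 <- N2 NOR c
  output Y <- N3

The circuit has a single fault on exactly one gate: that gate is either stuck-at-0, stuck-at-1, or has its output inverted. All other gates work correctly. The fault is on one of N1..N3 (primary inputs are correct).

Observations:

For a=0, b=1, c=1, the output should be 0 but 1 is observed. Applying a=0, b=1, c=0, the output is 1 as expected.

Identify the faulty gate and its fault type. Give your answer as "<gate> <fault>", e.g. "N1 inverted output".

Fault-free values for test 1 (a=0, b=1, c=1): N1=1, N2=0, N3=0, giving Y=0. Observed 1.
Test 1: faults giving observed 1 are {N3 stuck-at-1, N3 inverted output}.
Test 2 (a=0, b=1, c=0): fault-free N1=1, N2=0, N3=1 → 1; observed 1. Eliminates N3 inverted output.
Only N3 stuck-at-1 is consistent with every test.

N3 stuck-at-1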